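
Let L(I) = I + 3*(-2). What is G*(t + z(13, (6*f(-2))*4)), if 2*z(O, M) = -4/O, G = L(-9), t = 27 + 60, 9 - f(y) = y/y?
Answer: -16935/13 ≈ -1302.7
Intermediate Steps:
f(y) = 8 (f(y) = 9 - y/y = 9 - 1*1 = 9 - 1 = 8)
L(I) = -6 + I (L(I) = I - 6 = -6 + I)
t = 87
G = -15 (G = -6 - 9 = -15)
z(O, M) = -2/O (z(O, M) = (-4/O)/2 = -2/O)
G*(t + z(13, (6*f(-2))*4)) = -15*(87 - 2/13) = -15*1129/13 = -16935/13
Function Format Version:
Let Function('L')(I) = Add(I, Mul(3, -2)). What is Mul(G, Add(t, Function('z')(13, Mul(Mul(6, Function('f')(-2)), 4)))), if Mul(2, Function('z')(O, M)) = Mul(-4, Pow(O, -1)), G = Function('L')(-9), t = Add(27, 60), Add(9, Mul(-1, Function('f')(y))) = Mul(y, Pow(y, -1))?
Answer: Rational(-16935, 13) ≈ -1302.7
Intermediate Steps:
Function('f')(y) = 8 (Function('f')(y) = Add(9, Mul(-1, Mul(y, Pow(y, -1)))) = Add(9, Mul(-1, 1)) = Add(9, -1) = 8)
Function('L')(I) = Add(-6, I) (Function('L')(I) = Add(I, -6) = Add(-6, I))
t = 87
G = -15 (G = Add(-6, -9) = -15)
Function('z')(O, M) = Mul(-2, Pow(O, -1)) (Function('z')(O, M) = Mul(Rational(1, 2), Mul(-4, Pow(O, -1))) = Mul(-2, Pow(O, -1)))
Mul(G, Add(t, Function('z')(13, Mul(Mul(6, Function('f')(-2)), 4)))) = Mul(-15, Add(87, Mul(-2, Pow(13, -1)))) = Mul(-15, Add(87, Mul(-2, Rational(1, 13)))) = Mul(-15, Add(87, Rational(-2, 13))) = Mul(-15, Rational(1129, 13)) = Rational(-16935, 13)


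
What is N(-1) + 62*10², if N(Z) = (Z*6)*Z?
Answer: 6206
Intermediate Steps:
N(Z) = 6*Z² (N(Z) = (6*Z)*Z = 6*Z²)
N(-1) + 62*10² = 6*(-1)² + 62*10² = 6*1 + 62*100 = 6 + 6200 = 6206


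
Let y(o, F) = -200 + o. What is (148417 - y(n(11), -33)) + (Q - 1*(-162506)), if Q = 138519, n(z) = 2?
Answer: 449640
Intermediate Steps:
(148417 - y(n(11), -33)) + (Q - 1*(-162506)) = (148417 - (-200 + 2)) + (138519 - 1*(-162506)) = (148417 - 1*(-198)) + (138519 + 162506) = (148417 + 198) + 301025 = 148615 + 301025 = 449640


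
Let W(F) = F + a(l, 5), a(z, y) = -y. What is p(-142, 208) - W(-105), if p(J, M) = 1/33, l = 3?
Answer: 3631/33 ≈ 110.03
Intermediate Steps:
p(J, M) = 1/33
W(F) = -5 + F (W(F) = F - 1*5 = F - 5 = -5 + F)
p(-142, 208) - W(-105) = 1/33 - (-5 - 105) = 1/33 - 1*(-110) = 1/33 + 110 = 3631/33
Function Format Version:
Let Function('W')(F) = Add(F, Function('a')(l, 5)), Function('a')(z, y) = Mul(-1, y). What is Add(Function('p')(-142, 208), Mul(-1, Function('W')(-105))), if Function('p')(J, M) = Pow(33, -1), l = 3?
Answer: Rational(3631, 33) ≈ 110.03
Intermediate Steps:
Function('p')(J, M) = Rational(1, 33)
Function('W')(F) = Add(-5, F) (Function('W')(F) = Add(F, Mul(-1, 5)) = Add(F, -5) = Add(-5, F))
Add(Function('p')(-142, 208), Mul(-1, Function('W')(-105))) = Add(Rational(1, 33), Mul(-1, Add(-5, -105))) = Add(Rational(1, 33), Mul(-1, -110)) = Add(Rational(1, 33), 110) = Rational(3631, 33)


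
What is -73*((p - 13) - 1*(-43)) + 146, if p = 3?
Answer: -2263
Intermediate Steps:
-73*((p - 13) - 1*(-43)) + 146 = -73*((3 - 13) - 1*(-43)) + 146 = -73*(-10 + 43) + 146 = -73*33 + 146 = -2409 + 146 = -2263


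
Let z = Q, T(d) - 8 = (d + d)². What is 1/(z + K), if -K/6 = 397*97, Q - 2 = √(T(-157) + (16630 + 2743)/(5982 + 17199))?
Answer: -5356016412/1237516018266727 - √52986172355157/1237516018266727 ≈ -4.3339e-6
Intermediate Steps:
T(d) = 8 + 4*d² (T(d) = 8 + (d + d)² = 8 + (2*d)² = 8 + 4*d²)
Q = 2 + √52986172355157/23181 (Q = 2 + √((8 + 4*(-157)²) + (16630 + 2743)/(5982 + 17199)) = 2 + √((8 + 4*24649) + 19373/23181) = 2 + √((8 + 98596) + 19373*(1/23181)) = 2 + √(98604 + 19373/23181) = 2 + √(2285758697/23181) = 2 + √52986172355157/23181 ≈ 316.01)
K = -231054 (K = -2382*97 = -6*38509 = -231054)
z = 2 + √52986172355157/23181 ≈ 316.01
1/(z + K) = 1/((2 + √52986172355157/23181) - 231054) = 1/(-231052 + √52986172355157/23181)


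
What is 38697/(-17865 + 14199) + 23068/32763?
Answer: -394420841/40036386 ≈ -9.8516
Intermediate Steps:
38697/(-17865 + 14199) + 23068/32763 = 38697/(-3666) + 23068*(1/32763) = 38697*(-1/3666) + 23068/32763 = -12899/1222 + 23068/32763 = -394420841/40036386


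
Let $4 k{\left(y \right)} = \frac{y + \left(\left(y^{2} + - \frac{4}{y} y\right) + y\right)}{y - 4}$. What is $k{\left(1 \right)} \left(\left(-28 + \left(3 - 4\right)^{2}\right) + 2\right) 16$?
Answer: $- \frac{100}{3} \approx -33.333$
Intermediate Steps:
$k{\left(y \right)} = \frac{-4 + y^{2} + 2 y}{4 \left(-4 + y\right)}$ ($k{\left(y \right)} = \frac{\left(y + \left(\left(y^{2} + - \frac{4}{y} y\right) + y\right)\right) \frac{1}{y - 4}}{4} = \frac{\left(y + \left(\left(y^{2} - 4\right) + y\right)\right) \frac{1}{-4 + y}}{4} = \frac{\left(y + \left(\left(-4 + y^{2}\right) + y\right)\right) \frac{1}{-4 + y}}{4} = \frac{\left(y + \left(-4 + y + y^{2}\right)\right) \frac{1}{-4 + y}}{4} = \frac{\left(-4 + y^{2} + 2 y\right) \frac{1}{-4 + y}}{4} = \frac{\frac{1}{-4 + y} \left(-4 + y^{2} + 2 y\right)}{4} = \frac{-4 + y^{2} + 2 y}{4 \left(-4 + y\right)}$)
$k{\left(1 \right)} \left(\left(-28 + \left(3 - 4\right)^{2}\right) + 2\right) 16 = \frac{-4 + 1^{2} + 2 \cdot 1}{4 \left(-4 + 1\right)} \left(\left(-28 + \left(3 - 4\right)^{2}\right) + 2\right) 16 = \frac{-4 + 1 + 2}{4 \left(-3\right)} \left(\left(-28 + \left(-1\right)^{2}\right) + 2\right) 16 = \frac{1}{4} \left(- \frac{1}{3}\right) \left(-1\right) \left(\left(-28 + 1\right) + 2\right) 16 = \frac{-27 + 2}{12} \cdot 16 = \frac{1}{12} \left(-25\right) 16 = \left(- \frac{25}{12}\right) 16 = - \frac{100}{3}$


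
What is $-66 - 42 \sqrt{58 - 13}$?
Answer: $-66 - 126 \sqrt{5} \approx -347.74$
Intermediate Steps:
$-66 - 42 \sqrt{58 - 13} = -66 - 42 \sqrt{45} = -66 - 42 \cdot 3 \sqrt{5} = -66 - 126 \sqrt{5}$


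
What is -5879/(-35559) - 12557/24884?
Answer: -300221327/884850156 ≈ -0.33929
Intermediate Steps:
-5879/(-35559) - 12557/24884 = -5879*(-1/35559) - 12557*1/24884 = 5879/35559 - 12557/24884 = -300221327/884850156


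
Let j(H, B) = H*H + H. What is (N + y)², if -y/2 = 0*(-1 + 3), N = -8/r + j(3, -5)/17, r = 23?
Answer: 19600/152881 ≈ 0.12820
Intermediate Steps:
j(H, B) = H + H² (j(H, B) = H² + H = H + H²)
N = 140/391 (N = -8/23 + (3*(1 + 3))/17 = -8*1/23 + (3*4)*(1/17) = -8/23 + 12*(1/17) = -8/23 + 12/17 = 140/391 ≈ 0.35806)
y = 0 (y = -0*(-1 + 3) = -0*2 = -2*0 = 0)
(N + y)² = (140/391 + 0)² = (140/391)² = 19600/152881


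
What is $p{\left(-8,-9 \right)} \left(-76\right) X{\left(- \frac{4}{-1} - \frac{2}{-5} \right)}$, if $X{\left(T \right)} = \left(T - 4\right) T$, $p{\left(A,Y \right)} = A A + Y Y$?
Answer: $- \frac{96976}{5} \approx -19395.0$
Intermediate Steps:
$p{\left(A,Y \right)} = A^{2} + Y^{2}$
$X{\left(T \right)} = T \left(-4 + T\right)$ ($X{\left(T \right)} = \left(-4 + T\right) T = T \left(-4 + T\right)$)
$p{\left(-8,-9 \right)} \left(-76\right) X{\left(- \frac{4}{-1} - \frac{2}{-5} \right)} = \left(\left(-8\right)^{2} + \left(-9\right)^{2}\right) \left(-76\right) \left(- \frac{4}{-1} - \frac{2}{-5}\right) \left(-4 - \left(-4 - \frac{2}{5}\right)\right) = \left(64 + 81\right) \left(-76\right) \left(\left(-4\right) \left(-1\right) - - \frac{2}{5}\right) \left(-4 - - \frac{22}{5}\right) = 145 \left(-76\right) \left(4 + \frac{2}{5}\right) \left(-4 + \left(4 + \frac{2}{5}\right)\right) = - 11020 \frac{22 \left(-4 + \frac{22}{5}\right)}{5} = - 11020 \cdot \frac{22}{5} \cdot \frac{2}{5} = \left(-11020\right) \frac{44}{25} = - \frac{96976}{5}$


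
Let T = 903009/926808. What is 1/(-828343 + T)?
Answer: -308936/255904672045 ≈ -1.2072e-6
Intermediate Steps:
T = 301003/308936 (T = 903009*(1/926808) = 301003/308936 ≈ 0.97432)
1/(-828343 + T) = 1/(-828343 + 301003/308936) = 1/(-255904672045/308936) = -308936/255904672045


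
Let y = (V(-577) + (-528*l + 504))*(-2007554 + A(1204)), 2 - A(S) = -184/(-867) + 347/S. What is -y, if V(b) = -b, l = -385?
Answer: 428262960710965081/1043868 ≈ 4.1027e+11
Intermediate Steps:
A(S) = 1550/867 - 347/S (A(S) = 2 - (-184/(-867) + 347/S) = 2 - (-184*(-1/867) + 347/S) = 2 - (184/867 + 347/S) = 2 + (-184/867 - 347/S) = 1550/867 - 347/S)
y = -428262960710965081/1043868 (y = (-1*(-577) + (-528*(-385) + 504))*(-2007554 + (1550/867 - 347/1204)) = (577 + (203280 + 504))*(-2007554 + (1550/867 - 347*1/1204)) = (577 + 203784)*(-2007554 + (1550/867 - 347/1204)) = 204361*(-2007554 + 1565351/1043868) = 204361*(-2095619813521/1043868) = -428262960710965081/1043868 ≈ -4.1027e+11)
-y = -1*(-428262960710965081/1043868) = 428262960710965081/1043868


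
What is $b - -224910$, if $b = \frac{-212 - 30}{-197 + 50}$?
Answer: $\frac{33062012}{147} \approx 2.2491 \cdot 10^{5}$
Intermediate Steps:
$b = \frac{242}{147}$ ($b = - \frac{242}{-147} = \left(-242\right) \left(- \frac{1}{147}\right) = \frac{242}{147} \approx 1.6463$)
$b - -224910 = \frac{242}{147} - -224910 = \frac{242}{147} + 224910 = \frac{33062012}{147}$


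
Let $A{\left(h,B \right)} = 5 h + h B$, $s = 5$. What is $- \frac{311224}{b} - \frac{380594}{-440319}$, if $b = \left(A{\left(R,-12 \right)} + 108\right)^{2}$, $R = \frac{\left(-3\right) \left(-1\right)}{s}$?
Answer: $- \frac{1107809610322}{39534922053} \approx -28.021$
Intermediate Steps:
$R = \frac{3}{5}$ ($R = \frac{\left(-3\right) \left(-1\right)}{5} = 3 \cdot \frac{1}{5} = \frac{3}{5} \approx 0.6$)
$A{\left(h,B \right)} = 5 h + B h$
$b = \frac{269361}{25}$ ($b = \left(\frac{3 \left(5 - 12\right)}{5} + 108\right)^{2} = \left(\frac{3}{5} \left(-7\right) + 108\right)^{2} = \left(- \frac{21}{5} + 108\right)^{2} = \left(\frac{519}{5}\right)^{2} = \frac{269361}{25} \approx 10774.0$)
$- \frac{311224}{b} - \frac{380594}{-440319} = - \frac{311224}{\frac{269361}{25}} - \frac{380594}{-440319} = \left(-311224\right) \frac{25}{269361} - - \frac{380594}{440319} = - \frac{7780600}{269361} + \frac{380594}{440319} = - \frac{1107809610322}{39534922053}$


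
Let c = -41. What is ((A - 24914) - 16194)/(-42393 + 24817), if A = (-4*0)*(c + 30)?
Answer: 10277/4394 ≈ 2.3389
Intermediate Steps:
A = 0 (A = (-4*0)*(-41 + 30) = 0*(-11) = 0)
((A - 24914) - 16194)/(-42393 + 24817) = ((0 - 24914) - 16194)/(-42393 + 24817) = (-24914 - 16194)/(-17576) = -41108*(-1/17576) = 10277/4394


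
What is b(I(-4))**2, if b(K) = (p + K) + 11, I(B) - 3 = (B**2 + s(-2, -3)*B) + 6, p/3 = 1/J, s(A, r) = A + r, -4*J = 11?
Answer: 364816/121 ≈ 3015.0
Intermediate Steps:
J = -11/4 (J = -1/4*11 = -11/4 ≈ -2.7500)
p = -12/11 (p = 3/(-11/4) = 3*(-4/11) = -12/11 ≈ -1.0909)
I(B) = 9 + B**2 - 5*B (I(B) = 3 + ((B**2 + (-2 - 3)*B) + 6) = 3 + ((B**2 - 5*B) + 6) = 3 + (6 + B**2 - 5*B) = 9 + B**2 - 5*B)
b(K) = 109/11 + K (b(K) = (-12/11 + K) + 11 = 109/11 + K)
b(I(-4))**2 = (109/11 + (9 + (-4)**2 - 5*(-4)))**2 = (109/11 + (9 + 16 + 20))**2 = (109/11 + 45)**2 = (604/11)**2 = 364816/121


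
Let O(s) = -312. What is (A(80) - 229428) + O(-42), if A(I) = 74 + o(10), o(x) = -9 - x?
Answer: -229685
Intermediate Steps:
A(I) = 55 (A(I) = 74 + (-9 - 1*10) = 74 + (-9 - 10) = 74 - 19 = 55)
(A(80) - 229428) + O(-42) = (55 - 229428) - 312 = -229373 - 312 = -229685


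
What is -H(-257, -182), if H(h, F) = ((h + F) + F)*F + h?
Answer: -112765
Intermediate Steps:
H(h, F) = h + F*(h + 2*F) (H(h, F) = ((F + h) + F)*F + h = (h + 2*F)*F + h = F*(h + 2*F) + h = h + F*(h + 2*F))
-H(-257, -182) = -(-257 + 2*(-182)² - 182*(-257)) = -(-257 + 2*33124 + 46774) = -(-257 + 66248 + 46774) = -1*112765 = -112765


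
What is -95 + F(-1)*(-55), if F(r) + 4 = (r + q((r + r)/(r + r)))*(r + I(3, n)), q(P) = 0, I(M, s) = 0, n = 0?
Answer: 70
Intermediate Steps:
F(r) = -4 + r² (F(r) = -4 + (r + 0)*(r + 0) = -4 + r*r = -4 + r²)
-95 + F(-1)*(-55) = -95 + (-4 + (-1)²)*(-55) = -95 + (-4 + 1)*(-55) = -95 - 3*(-55) = -95 + 165 = 70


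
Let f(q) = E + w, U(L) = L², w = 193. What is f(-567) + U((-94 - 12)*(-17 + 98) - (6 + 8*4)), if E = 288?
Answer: 74373857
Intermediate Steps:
f(q) = 481 (f(q) = 288 + 193 = 481)
f(-567) + U((-94 - 12)*(-17 + 98) - (6 + 8*4)) = 481 + ((-94 - 12)*(-17 + 98) - (6 + 8*4))² = 481 + (-106*81 - (6 + 32))² = 481 + (-8586 - 1*38)² = 481 + (-8586 - 38)² = 481 + (-8624)² = 481 + 74373376 = 74373857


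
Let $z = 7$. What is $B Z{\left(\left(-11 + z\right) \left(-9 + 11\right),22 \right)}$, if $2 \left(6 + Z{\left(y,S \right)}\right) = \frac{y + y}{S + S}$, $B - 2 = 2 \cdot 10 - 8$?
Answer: $- \frac{952}{11} \approx -86.545$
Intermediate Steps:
$B = 14$ ($B = 2 + \left(2 \cdot 10 - 8\right) = 2 + \left(20 - 8\right) = 2 + 12 = 14$)
$Z{\left(y,S \right)} = -6 + \frac{y}{2 S}$ ($Z{\left(y,S \right)} = -6 + \frac{\left(y + y\right) \frac{1}{S + S}}{2} = -6 + \frac{2 y \frac{1}{2 S}}{2} = -6 + \frac{y \frac{1}{S}}{2} = -6 + \frac{y}{2 S}$)
$B Z{\left(\left(-11 + z\right) \left(-9 + 11\right),22 \right)} = 14 \left(-6 + \frac{\left(-11 + 7\right) \left(-9 + 11\right)}{2 \cdot 22}\right) = 14 \left(-6 + \frac{1}{2} \left(\left(-4\right) 2\right) \frac{1}{22}\right) = 14 \left(-6 + \frac{1}{2} \left(-8\right) \frac{1}{22}\right) = 14 \left(-6 - \frac{2}{11}\right) = 14 \left(- \frac{68}{11}\right) = - \frac{952}{11}$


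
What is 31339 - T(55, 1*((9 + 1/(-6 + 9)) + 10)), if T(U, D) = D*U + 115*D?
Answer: 84157/3 ≈ 28052.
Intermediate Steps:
T(U, D) = 115*D + D*U
31339 - T(55, 1*((9 + 1/(-6 + 9)) + 10)) = 31339 - 1*((9 + 1/(-6 + 9)) + 10)*(115 + 55) = 31339 - 1*((9 + 1/3) + 10)*170 = 31339 - 1*((9 + ⅓) + 10)*170 = 31339 - 1*(28/3 + 10)*170 = 31339 - 1*(58/3)*170 = 31339 - 58*170/3 = 31339 - 1*9860/3 = 31339 - 9860/3 = 84157/3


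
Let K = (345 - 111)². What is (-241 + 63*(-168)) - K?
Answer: -65581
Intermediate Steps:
K = 54756 (K = 234² = 54756)
(-241 + 63*(-168)) - K = (-241 + 63*(-168)) - 1*54756 = (-241 - 10584) - 54756 = -10825 - 54756 = -65581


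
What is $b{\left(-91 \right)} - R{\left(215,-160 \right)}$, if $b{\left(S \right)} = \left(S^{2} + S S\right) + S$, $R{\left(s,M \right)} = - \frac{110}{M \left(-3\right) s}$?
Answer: $\frac{169980731}{10320} \approx 16471.0$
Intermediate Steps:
$R{\left(s,M \right)} = \frac{110}{3 M s}$ ($R{\left(s,M \right)} = - \frac{110}{- 3 M s} = - \frac{110}{\left(-3\right) M s} = - 110 \left(- \frac{1}{3 M s}\right) = \frac{110}{3 M s}$)
$b{\left(S \right)} = S + 2 S^{2}$ ($b{\left(S \right)} = \left(S^{2} + S^{2}\right) + S = 2 S^{2} + S = S + 2 S^{2}$)
$b{\left(-91 \right)} - R{\left(215,-160 \right)} = - 91 \left(1 + 2 \left(-91\right)\right) - \frac{110}{3 \left(-160\right) 215} = - 91 \left(1 - 182\right) - \frac{110}{3} \left(- \frac{1}{160}\right) \frac{1}{215} = \left(-91\right) \left(-181\right) - - \frac{11}{10320} = 16471 + \frac{11}{10320} = \frac{169980731}{10320}$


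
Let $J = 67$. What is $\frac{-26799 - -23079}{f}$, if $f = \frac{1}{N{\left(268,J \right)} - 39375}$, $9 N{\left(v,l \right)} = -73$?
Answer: $\frac{439515520}{3} \approx 1.4651 \cdot 10^{8}$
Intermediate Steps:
$N{\left(v,l \right)} = - \frac{73}{9}$ ($N{\left(v,l \right)} = \frac{1}{9} \left(-73\right) = - \frac{73}{9}$)
$f = - \frac{9}{354448}$ ($f = \frac{1}{- \frac{73}{9} - 39375} = \frac{1}{- \frac{354448}{9}} = - \frac{9}{354448} \approx -2.5392 \cdot 10^{-5}$)
$\frac{-26799 - -23079}{f} = \frac{-26799 - -23079}{- \frac{9}{354448}} = \left(-26799 + 23079\right) \left(- \frac{354448}{9}\right) = \left(-3720\right) \left(- \frac{354448}{9}\right) = \frac{439515520}{3}$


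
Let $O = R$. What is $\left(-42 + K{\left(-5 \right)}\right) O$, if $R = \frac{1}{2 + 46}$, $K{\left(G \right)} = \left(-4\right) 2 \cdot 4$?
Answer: $- \frac{37}{24} \approx -1.5417$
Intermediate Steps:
$K{\left(G \right)} = -32$ ($K{\left(G \right)} = \left(-8\right) 4 = -32$)
$R = \frac{1}{48} \approx 0.020833$
$O = \frac{1}{48} \approx 0.020833$
$\left(-42 + K{\left(-5 \right)}\right) O = \left(-42 - 32\right) \frac{1}{48} = \left(-74\right) \frac{1}{48} = - \frac{37}{24}$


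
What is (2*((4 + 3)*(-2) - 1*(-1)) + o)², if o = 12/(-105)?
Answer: 835396/1225 ≈ 681.96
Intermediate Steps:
o = -4/35 (o = 12*(-1/105) = -4/35 ≈ -0.11429)
(2*((4 + 3)*(-2) - 1*(-1)) + o)² = (2*((4 + 3)*(-2) - 1*(-1)) - 4/35)² = (2*(7*(-2) + 1) - 4/35)² = (2*(-14 + 1) - 4/35)² = (2*(-13) - 4/35)² = (-26 - 4/35)² = (-914/35)² = 835396/1225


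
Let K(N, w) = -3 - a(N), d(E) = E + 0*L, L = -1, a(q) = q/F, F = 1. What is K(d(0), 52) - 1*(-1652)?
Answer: 1649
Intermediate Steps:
a(q) = q (a(q) = q/1 = q*1 = q)
d(E) = E (d(E) = E + 0*(-1) = E + 0 = E)
K(N, w) = -3 - N
K(d(0), 52) - 1*(-1652) = (-3 - 1*0) - 1*(-1652) = (-3 + 0) + 1652 = -3 + 1652 = 1649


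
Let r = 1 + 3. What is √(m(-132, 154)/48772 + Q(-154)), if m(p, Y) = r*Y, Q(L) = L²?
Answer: √3525841787006/12193 ≈ 154.00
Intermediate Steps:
r = 4
m(p, Y) = 4*Y
√(m(-132, 154)/48772 + Q(-154)) = √((4*154)/48772 + (-154)²) = √(616*(1/48772) + 23716) = √(154/12193 + 23716) = √(289169342/12193) = √3525841787006/12193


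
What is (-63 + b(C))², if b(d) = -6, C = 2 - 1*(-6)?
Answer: 4761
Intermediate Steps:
C = 8 (C = 2 + 6 = 8)
(-63 + b(C))² = (-63 - 6)² = (-69)² = 4761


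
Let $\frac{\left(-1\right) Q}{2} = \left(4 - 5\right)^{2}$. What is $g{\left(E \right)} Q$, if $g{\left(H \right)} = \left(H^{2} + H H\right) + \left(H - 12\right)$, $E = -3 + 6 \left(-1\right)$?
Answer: $-282$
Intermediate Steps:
$E = -9$ ($E = -3 - 6 = -9$)
$g{\left(H \right)} = -12 + H + 2 H^{2}$ ($g{\left(H \right)} = \left(H^{2} + H^{2}\right) + \left(-12 + H\right) = 2 H^{2} + \left(-12 + H\right) = -12 + H + 2 H^{2}$)
$Q = -2$ ($Q = - 2 \left(4 - 5\right)^{2} = - 2 \left(-1\right)^{2} = \left(-2\right) 1 = -2$)
$g{\left(E \right)} Q = \left(-12 - 9 + 2 \left(-9\right)^{2}\right) \left(-2\right) = \left(-12 - 9 + 2 \cdot 81\right) \left(-2\right) = \left(-12 - 9 + 162\right) \left(-2\right) = 141 \left(-2\right) = -282$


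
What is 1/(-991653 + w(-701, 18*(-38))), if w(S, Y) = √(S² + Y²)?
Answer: -76281/75644208704 - √959257/983374713152 ≈ -1.0094e-6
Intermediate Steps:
1/(-991653 + w(-701, 18*(-38))) = 1/(-991653 + √((-701)² + (18*(-38))²)) = 1/(-991653 + √(491401 + (-684)²)) = 1/(-991653 + √(491401 + 467856)) = 1/(-991653 + √959257)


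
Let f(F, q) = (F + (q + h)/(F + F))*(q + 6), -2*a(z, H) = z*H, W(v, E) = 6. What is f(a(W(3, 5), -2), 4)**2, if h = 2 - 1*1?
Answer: 148225/36 ≈ 4117.4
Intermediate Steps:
a(z, H) = -H*z/2 (a(z, H) = -z*H/2 = -H*z/2)
h = 1 (h = 2 - 1 = 1)
f(F, q) = (6 + q)*(F + (1 + q)/(2*F)) (f(F, q) = (F + (q + 1)/(F + F))*(q + 6) = (F + (1 + q)/((2*F)))*(6 + q) = (F + (1 + q)*(1/(2*F)))*(6 + q) = (F + (1 + q)/(2*F))*(6 + q) = (6 + q)*(F + (1 + q)/(2*F)))
f(a(W(3, 5), -2), 4)**2 = ((6 + 4**2 + 7*4 + 2*(-1/2*(-2)*6)**2*(6 + 4))/(2*((-1/2*(-2)*6))))**2 = ((1/2)*(6 + 16 + 28 + 2*6**2*10)/6)**2 = ((1/2)*(1/6)*(6 + 16 + 28 + 2*36*10))**2 = ((1/2)*(1/6)*(6 + 16 + 28 + 720))**2 = ((1/2)*(1/6)*770)**2 = (385/6)**2 = 148225/36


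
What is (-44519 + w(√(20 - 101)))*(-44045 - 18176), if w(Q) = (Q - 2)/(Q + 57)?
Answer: 3074719220321/1110 - 3671039*I/370 ≈ 2.77e+9 - 9921.7*I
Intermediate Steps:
w(Q) = (-2 + Q)/(57 + Q)
(-44519 + w(√(20 - 101)))*(-44045 - 18176) = (-44519 + (-2 + √(20 - 101))/(57 + √(20 - 101)))*(-44045 - 18176) = (-44519 + (-2 + √(-81))/(57 + √(-81)))*(-62221) = (-44519 + (-2 + 9*I)/(57 + 9*I))*(-62221) = (-44519 + ((57 - 9*I)/3330)*(-2 + 9*I))*(-62221) = (-44519 + (-2 + 9*I)*(57 - 9*I)/3330)*(-62221) = 2770016699 - 62221*(-2 + 9*I)*(57 - 9*I)/3330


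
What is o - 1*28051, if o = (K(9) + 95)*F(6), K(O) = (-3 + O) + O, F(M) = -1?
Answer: -28161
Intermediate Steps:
K(O) = -3 + 2*O
o = -110 (o = ((-3 + 2*9) + 95)*(-1) = ((-3 + 18) + 95)*(-1) = (15 + 95)*(-1) = 110*(-1) = -110)
o - 1*28051 = -110 - 1*28051 = -110 - 28051 = -28161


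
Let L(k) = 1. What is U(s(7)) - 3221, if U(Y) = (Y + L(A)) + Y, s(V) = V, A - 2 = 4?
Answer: -3206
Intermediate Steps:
A = 6 (A = 2 + 4 = 6)
U(Y) = 1 + 2*Y (U(Y) = (Y + 1) + Y = (1 + Y) + Y = 1 + 2*Y)
U(s(7)) - 3221 = (1 + 2*7) - 3221 = (1 + 14) - 3221 = 15 - 3221 = -3206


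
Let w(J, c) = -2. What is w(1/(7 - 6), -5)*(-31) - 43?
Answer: 19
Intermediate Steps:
w(1/(7 - 6), -5)*(-31) - 43 = -2*(-31) - 43 = 62 - 43 = 19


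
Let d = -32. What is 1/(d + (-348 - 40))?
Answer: -1/420 ≈ -0.0023810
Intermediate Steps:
1/(d + (-348 - 40)) = 1/(-32 + (-348 - 40)) = 1/(-32 - 388) = 1/(-420) = -1/420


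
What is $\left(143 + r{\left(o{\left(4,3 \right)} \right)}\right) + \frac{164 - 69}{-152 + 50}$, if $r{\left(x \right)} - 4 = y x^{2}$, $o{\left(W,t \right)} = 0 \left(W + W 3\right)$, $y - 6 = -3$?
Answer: $\frac{14899}{102} \approx 146.07$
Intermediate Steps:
$y = 3$ ($y = 6 - 3 = 3$)
$o{\left(W,t \right)} = 0$ ($o{\left(W,t \right)} = 0 \left(W + 3 W\right) = 0 \cdot 4 W = 0$)
$r{\left(x \right)} = 4 + 3 x^{2}$
$\left(143 + r{\left(o{\left(4,3 \right)} \right)}\right) + \frac{164 - 69}{-152 + 50} = \left(143 + \left(4 + 3 \cdot 0^{2}\right)\right) + \frac{164 - 69}{-152 + 50} = \left(143 + \left(4 + 3 \cdot 0\right)\right) + \frac{95}{-102} = \left(143 + \left(4 + 0\right)\right) + 95 \left(- \frac{1}{102}\right) = \left(143 + 4\right) - \frac{95}{102} = 147 - \frac{95}{102} = \frac{14899}{102}$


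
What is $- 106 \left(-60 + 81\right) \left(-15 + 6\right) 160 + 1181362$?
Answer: $4386802$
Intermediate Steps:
$- 106 \left(-60 + 81\right) \left(-15 + 6\right) 160 + 1181362 = - 106 \cdot 21 \left(-9\right) 160 + 1181362 = \left(-106\right) \left(-189\right) 160 + 1181362 = 20034 \cdot 160 + 1181362 = 3205440 + 1181362 = 4386802$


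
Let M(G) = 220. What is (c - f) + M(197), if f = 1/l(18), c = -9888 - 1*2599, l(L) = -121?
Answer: -1484306/121 ≈ -12267.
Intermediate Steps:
c = -12487 (c = -9888 - 2599 = -12487)
f = -1/121 (f = 1/(-121) = -1/121 ≈ -0.0082645)
(c - f) + M(197) = (-12487 - 1*(-1/121)) + 220 = (-12487 + 1/121) + 220 = -1510926/121 + 220 = -1484306/121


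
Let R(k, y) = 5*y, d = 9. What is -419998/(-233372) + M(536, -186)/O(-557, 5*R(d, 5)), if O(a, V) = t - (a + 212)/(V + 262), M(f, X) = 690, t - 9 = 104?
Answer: 1683940771/214293839 ≈ 7.8581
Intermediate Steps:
t = 113 (t = 9 + 104 = 113)
O(a, V) = 113 - (212 + a)/(262 + V) (O(a, V) = 113 - (a + 212)/(V + 262) = 113 - (212 + a)/(262 + V))
-419998/(-233372) + M(536, -186)/O(-557, 5*R(d, 5)) = -419998/(-233372) + 690/(((29394 - 1*(-557) + 113*(5*(5*5)))/(262 + 5*(5*5)))) = -419998*(-1/233372) + 690/(((29394 + 557 + 113*(5*25))/(262 + 5*25))) = 209999/116686 + 690/(((29394 + 557 + 113*125)/(262 + 125))) = 209999/116686 + 690/(((29394 + 557 + 14125)/387)) = 209999/116686 + 690/(((1/387)*44076)) = 209999/116686 + 690/(14692/129) = 209999/116686 + 690*(129/14692) = 209999/116686 + 44505/7346 = 1683940771/214293839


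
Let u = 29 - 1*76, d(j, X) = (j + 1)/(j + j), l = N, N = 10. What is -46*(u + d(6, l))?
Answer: 12811/6 ≈ 2135.2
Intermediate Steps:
l = 10
d(j, X) = (1 + j)/(2*j) (d(j, X) = (1 + j)/((2*j)) = (1 + j)*(1/(2*j)) = (1 + j)/(2*j))
u = -47 (u = 29 - 76 = -47)
-46*(u + d(6, l)) = -46*(-47 + (½)*(1 + 6)/6) = -46*(-47 + (½)*(⅙)*7) = -46*(-47 + 7/12) = -46*(-557/12) = 12811/6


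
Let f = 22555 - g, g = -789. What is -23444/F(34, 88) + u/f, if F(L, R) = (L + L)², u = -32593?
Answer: -43624173/6746416 ≈ -6.4663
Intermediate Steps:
f = 23344 (f = 22555 - 1*(-789) = 22555 + 789 = 23344)
F(L, R) = 4*L² (F(L, R) = (2*L)² = 4*L²)
-23444/F(34, 88) + u/f = -23444/(4*34²) - 32593/23344 = -23444/(4*1156) - 32593*1/23344 = -23444/4624 - 32593/23344 = -23444*1/4624 - 32593/23344 = -5861/1156 - 32593/23344 = -43624173/6746416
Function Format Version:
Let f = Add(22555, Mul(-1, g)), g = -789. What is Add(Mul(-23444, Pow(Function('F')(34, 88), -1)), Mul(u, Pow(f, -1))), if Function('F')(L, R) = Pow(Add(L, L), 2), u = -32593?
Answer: Rational(-43624173, 6746416) ≈ -6.4663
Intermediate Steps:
f = 23344 (f = Add(22555, Mul(-1, -789)) = Add(22555, 789) = 23344)
Function('F')(L, R) = Mul(4, Pow(L, 2)) (Function('F')(L, R) = Pow(Mul(2, L), 2) = Mul(4, Pow(L, 2)))
Add(Mul(-23444, Pow(Function('F')(34, 88), -1)), Mul(u, Pow(f, -1))) = Add(Mul(-23444, Pow(Mul(4, Pow(34, 2)), -1)), Mul(-32593, Pow(23344, -1))) = Add(Mul(-23444, Pow(Mul(4, 1156), -1)), Mul(-32593, Rational(1, 23344))) = Add(Mul(-23444, Pow(4624, -1)), Rational(-32593, 23344)) = Add(Mul(-23444, Rational(1, 4624)), Rational(-32593, 23344)) = Add(Rational(-5861, 1156), Rational(-32593, 23344)) = Rational(-43624173, 6746416)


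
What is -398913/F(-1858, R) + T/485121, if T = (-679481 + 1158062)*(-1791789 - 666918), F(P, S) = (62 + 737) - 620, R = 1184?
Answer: -70273704158922/28945553 ≈ -2.4278e+6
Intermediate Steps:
F(P, S) = 179 (F(P, S) = 799 - 620 = 179)
T = -1176690454767 (T = 478581*(-2458707) = -1176690454767)
-398913/F(-1858, R) + T/485121 = -398913/179 - 1176690454767/485121 = -398913*1/179 - 1176690454767*1/485121 = -398913/179 - 392230151589/161707 = -70273704158922/28945553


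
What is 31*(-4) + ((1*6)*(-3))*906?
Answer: -16432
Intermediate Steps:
31*(-4) + ((1*6)*(-3))*906 = -124 + (6*(-3))*906 = -124 - 18*906 = -124 - 16308 = -16432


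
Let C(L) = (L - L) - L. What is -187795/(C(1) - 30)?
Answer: 187795/31 ≈ 6057.9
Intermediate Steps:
C(L) = -L (C(L) = 0 - L = -L)
-187795/(C(1) - 30) = -187795/(-1*1 - 30) = -187795/(-1 - 30) = -187795/(-31) = -1/31*(-187795) = 187795/31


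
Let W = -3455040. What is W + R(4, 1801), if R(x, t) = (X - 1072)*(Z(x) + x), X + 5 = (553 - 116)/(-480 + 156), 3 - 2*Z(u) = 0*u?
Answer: -2242709155/648 ≈ -3.4610e+6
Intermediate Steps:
Z(u) = 3/2 (Z(u) = 3/2 - 0*u = 3/2 - ½*0 = 3/2 + 0 = 3/2)
X = -2057/324 (X = -5 + (553 - 116)/(-480 + 156) = -5 + 437/(-324) = -5 + 437*(-1/324) = -5 - 437/324 = -2057/324 ≈ -6.3488)
R(x, t) = -349385/216 - 349385*x/324 (R(x, t) = (-2057/324 - 1072)*(3/2 + x) = -349385*(3/2 + x)/324 = -349385/216 - 349385*x/324)
W + R(4, 1801) = -3455040 + (-349385/216 - 349385/324*4) = -3455040 + (-349385/216 - 349385/81) = -3455040 - 3843235/648 = -2242709155/648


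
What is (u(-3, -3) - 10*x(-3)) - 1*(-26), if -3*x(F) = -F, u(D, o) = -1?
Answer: 35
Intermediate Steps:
x(F) = F/3 (x(F) = -(-1)*F/3 = F/3)
(u(-3, -3) - 10*x(-3)) - 1*(-26) = (-1 - 10*(-3)/3) - 1*(-26) = (-1 - 10*(-1)) + 26 = (-1 + 10) + 26 = 9 + 26 = 35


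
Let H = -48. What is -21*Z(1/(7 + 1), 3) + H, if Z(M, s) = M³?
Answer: -24597/512 ≈ -48.041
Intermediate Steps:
-21*Z(1/(7 + 1), 3) + H = -21/(7 + 1)³ - 48 = -21*(1/8)³ - 48 = -21*(⅛)³ - 48 = -21*1/512 - 48 = -21/512 - 48 = -24597/512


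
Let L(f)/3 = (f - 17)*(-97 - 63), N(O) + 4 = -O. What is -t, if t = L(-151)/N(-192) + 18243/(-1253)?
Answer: -24403059/58891 ≈ -414.38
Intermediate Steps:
N(O) = -4 - O
L(f) = 8160 - 480*f (L(f) = 3*((f - 17)*(-97 - 63)) = 3*((-17 + f)*(-160)) = 3*(2720 - 160*f) = 8160 - 480*f)
t = 24403059/58891 (t = (8160 - 480*(-151))/(-4 - 1*(-192)) + 18243/(-1253) = (8160 + 72480)/(-4 + 192) + 18243*(-1/1253) = 80640/188 - 18243/1253 = 80640*(1/188) - 18243/1253 = 20160/47 - 18243/1253 = 24403059/58891 ≈ 414.38)
-t = -1*24403059/58891 = -24403059/58891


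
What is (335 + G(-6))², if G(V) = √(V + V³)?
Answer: (335 + I*√222)² ≈ 1.12e+5 + 9982.8*I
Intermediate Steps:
(335 + G(-6))² = (335 + √(-6 + (-6)³))² = (335 + √(-6 - 216))² = (335 + √(-222))² = (335 + I*√222)²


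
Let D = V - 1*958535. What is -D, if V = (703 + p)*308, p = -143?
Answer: 786055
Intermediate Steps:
V = 172480 (V = (703 - 143)*308 = 560*308 = 172480)
D = -786055 (D = 172480 - 1*958535 = 172480 - 958535 = -786055)
-D = -1*(-786055) = 786055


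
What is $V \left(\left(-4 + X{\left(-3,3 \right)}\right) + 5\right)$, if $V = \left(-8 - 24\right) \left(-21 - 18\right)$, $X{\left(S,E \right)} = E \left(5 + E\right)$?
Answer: $31200$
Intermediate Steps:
$V = 1248$ ($V = \left(-32\right) \left(-39\right) = 1248$)
$V \left(\left(-4 + X{\left(-3,3 \right)}\right) + 5\right) = 1248 \left(\left(-4 + 3 \left(5 + 3\right)\right) + 5\right) = 1248 \left(\left(-4 + 3 \cdot 8\right) + 5\right) = 1248 \left(\left(-4 + 24\right) + 5\right) = 1248 \left(20 + 5\right) = 1248 \cdot 25 = 31200$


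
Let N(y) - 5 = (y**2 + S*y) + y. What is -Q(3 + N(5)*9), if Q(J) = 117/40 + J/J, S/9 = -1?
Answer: -157/40 ≈ -3.9250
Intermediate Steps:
S = -9 (S = 9*(-1) = -9)
N(y) = 5 + y**2 - 8*y (N(y) = 5 + ((y**2 - 9*y) + y) = 5 + (y**2 - 8*y) = 5 + y**2 - 8*y)
Q(J) = 157/40 (Q(J) = 117*(1/40) + 1 = 117/40 + 1 = 157/40)
-Q(3 + N(5)*9) = -1*157/40 = -157/40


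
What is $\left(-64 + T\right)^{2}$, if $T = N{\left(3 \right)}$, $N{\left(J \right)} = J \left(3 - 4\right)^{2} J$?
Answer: $3025$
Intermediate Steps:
$N{\left(J \right)} = J^{2}$ ($N{\left(J \right)} = J \left(-1\right)^{2} J = J 1 J = J J = J^{2}$)
$T = 9$ ($T = 3^{2} = 9$)
$\left(-64 + T\right)^{2} = \left(-64 + 9\right)^{2} = \left(-55\right)^{2} = 3025$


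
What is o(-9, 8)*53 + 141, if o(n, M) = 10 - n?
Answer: 1148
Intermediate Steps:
o(-9, 8)*53 + 141 = (10 - 1*(-9))*53 + 141 = (10 + 9)*53 + 141 = 19*53 + 141 = 1007 + 141 = 1148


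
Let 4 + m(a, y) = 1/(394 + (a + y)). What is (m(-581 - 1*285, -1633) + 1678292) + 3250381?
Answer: 10374848244/2105 ≈ 4.9287e+6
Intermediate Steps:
m(a, y) = -4 + 1/(394 + a + y) (m(a, y) = -4 + 1/(394 + (a + y)) = -4 + 1/(394 + a + y))
(m(-581 - 1*285, -1633) + 1678292) + 3250381 = ((-1575 - 4*(-581 - 1*285) - 4*(-1633))/(394 + (-581 - 1*285) - 1633) + 1678292) + 3250381 = ((-1575 - 4*(-581 - 285) + 6532)/(394 + (-581 - 285) - 1633) + 1678292) + 3250381 = ((-1575 - 4*(-866) + 6532)/(394 - 866 - 1633) + 1678292) + 3250381 = ((-1575 + 3464 + 6532)/(-2105) + 1678292) + 3250381 = (-1/2105*8421 + 1678292) + 3250381 = (-8421/2105 + 1678292) + 3250381 = 3532796239/2105 + 3250381 = 10374848244/2105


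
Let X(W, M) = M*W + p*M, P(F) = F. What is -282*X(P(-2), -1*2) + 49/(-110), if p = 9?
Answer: 434231/110 ≈ 3947.6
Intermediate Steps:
X(W, M) = 9*M + M*W (X(W, M) = M*W + 9*M = 9*M + M*W)
-282*X(P(-2), -1*2) + 49/(-110) = -282*(-1*2)*(9 - 2) + 49/(-110) = -(-564)*7 + 49*(-1/110) = -282*(-14) - 49/110 = 3948 - 49/110 = 434231/110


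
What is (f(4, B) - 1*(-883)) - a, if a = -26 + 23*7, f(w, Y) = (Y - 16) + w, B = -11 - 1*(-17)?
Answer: 742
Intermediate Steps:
B = 6 (B = -11 + 17 = 6)
f(w, Y) = -16 + Y + w (f(w, Y) = (-16 + Y) + w = -16 + Y + w)
a = 135 (a = -26 + 161 = 135)
(f(4, B) - 1*(-883)) - a = ((-16 + 6 + 4) - 1*(-883)) - 1*135 = (-6 + 883) - 135 = 877 - 135 = 742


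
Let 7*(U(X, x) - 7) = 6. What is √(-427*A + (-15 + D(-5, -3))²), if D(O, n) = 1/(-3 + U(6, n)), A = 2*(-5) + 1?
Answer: √4695517/34 ≈ 63.733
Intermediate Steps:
A = -9 (A = -10 + 1 = -9)
U(X, x) = 55/7 (U(X, x) = 7 + (⅐)*6 = 7 + 6/7 = 55/7)
D(O, n) = 7/34 (D(O, n) = 1/(-3 + 55/7) = 1/(34/7) = 7/34)
√(-427*A + (-15 + D(-5, -3))²) = √(-427*(-9) + (-15 + 7/34)²) = √(3843 + (-503/34)²) = √(3843 + 253009/1156) = √(4695517/1156) = √4695517/34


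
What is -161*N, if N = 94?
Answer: -15134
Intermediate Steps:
-161*N = -161*94 = -15134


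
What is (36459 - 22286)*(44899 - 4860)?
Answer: 567472747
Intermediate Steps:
(36459 - 22286)*(44899 - 4860) = 14173*40039 = 567472747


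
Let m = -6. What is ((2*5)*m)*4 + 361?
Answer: 121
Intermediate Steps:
((2*5)*m)*4 + 361 = ((2*5)*(-6))*4 + 361 = (10*(-6))*4 + 361 = -60*4 + 361 = -240 + 361 = 121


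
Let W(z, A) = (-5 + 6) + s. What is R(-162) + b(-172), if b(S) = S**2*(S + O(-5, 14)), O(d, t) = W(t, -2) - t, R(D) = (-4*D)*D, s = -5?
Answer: -5725936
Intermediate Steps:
R(D) = -4*D**2
W(z, A) = -4 (W(z, A) = (-5 + 6) - 5 = 1 - 5 = -4)
O(d, t) = -4 - t
b(S) = S**2*(-18 + S) (b(S) = S**2*(S + (-4 - 1*14)) = S**2*(S + (-4 - 14)) = S**2*(S - 18) = S**2*(-18 + S))
R(-162) + b(-172) = -4*(-162)**2 + (-172)**2*(-18 - 172) = -4*26244 + 29584*(-190) = -104976 - 5620960 = -5725936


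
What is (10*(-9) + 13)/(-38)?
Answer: 77/38 ≈ 2.0263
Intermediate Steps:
(10*(-9) + 13)/(-38) = (-90 + 13)*(-1/38) = -77*(-1/38) = 77/38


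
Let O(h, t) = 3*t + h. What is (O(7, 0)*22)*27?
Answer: 4158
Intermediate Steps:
O(h, t) = h + 3*t
(O(7, 0)*22)*27 = ((7 + 3*0)*22)*27 = ((7 + 0)*22)*27 = (7*22)*27 = 154*27 = 4158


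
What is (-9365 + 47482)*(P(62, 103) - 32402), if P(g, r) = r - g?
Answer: -1233504237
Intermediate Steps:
(-9365 + 47482)*(P(62, 103) - 32402) = (-9365 + 47482)*((103 - 1*62) - 32402) = 38117*((103 - 62) - 32402) = 38117*(41 - 32402) = 38117*(-32361) = -1233504237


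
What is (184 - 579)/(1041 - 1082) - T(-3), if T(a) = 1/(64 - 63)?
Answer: 354/41 ≈ 8.6341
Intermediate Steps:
T(a) = 1 (T(a) = 1/1 = 1)
(184 - 579)/(1041 - 1082) - T(-3) = (184 - 579)/(1041 - 1082) - 1*1 = -395/(-41) - 1 = -395*(-1/41) - 1 = 395/41 - 1 = 354/41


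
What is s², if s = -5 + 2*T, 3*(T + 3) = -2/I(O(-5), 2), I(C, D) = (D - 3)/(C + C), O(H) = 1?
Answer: 625/9 ≈ 69.444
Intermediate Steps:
I(C, D) = (-3 + D)/(2*C) (I(C, D) = (-3 + D)/((2*C)) = (-3 + D)*(1/(2*C)) = (-3 + D)/(2*C))
T = -5/3 (T = -3 + (-2*2/(-3 + 2))/3 = -3 + (-2/((½)*1*(-1)))/3 = -3 + (-2/(-½))/3 = -3 + (-2*(-2))/3 = -3 + (⅓)*4 = -3 + 4/3 = -5/3 ≈ -1.6667)
s = -25/3 (s = -5 + 2*(-5/3) = -5 - 10/3 = -25/3 ≈ -8.3333)
s² = (-25/3)² = 625/9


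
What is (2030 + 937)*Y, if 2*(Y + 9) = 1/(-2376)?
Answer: -42298541/1584 ≈ -26704.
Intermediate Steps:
Y = -42769/4752 (Y = -9 + (1/2)/(-2376) = -9 + (1/2)*(-1/2376) = -9 - 1/4752 = -42769/4752 ≈ -9.0002)
(2030 + 937)*Y = (2030 + 937)*(-42769/4752) = 2967*(-42769/4752) = -42298541/1584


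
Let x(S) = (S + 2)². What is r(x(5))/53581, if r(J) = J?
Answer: 49/53581 ≈ 0.00091450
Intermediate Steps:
x(S) = (2 + S)²
r(x(5))/53581 = (2 + 5)²/53581 = 7²*(1/53581) = 49*(1/53581) = 49/53581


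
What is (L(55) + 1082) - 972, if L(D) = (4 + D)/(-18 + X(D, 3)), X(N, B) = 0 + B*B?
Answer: 931/9 ≈ 103.44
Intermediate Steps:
X(N, B) = B**2 (X(N, B) = 0 + B**2 = B**2)
L(D) = -4/9 - D/9 (L(D) = (4 + D)/(-18 + 3**2) = (4 + D)/(-18 + 9) = (4 + D)/(-9) = (4 + D)*(-1/9) = -4/9 - D/9)
(L(55) + 1082) - 972 = ((-4/9 - 1/9*55) + 1082) - 972 = ((-4/9 - 55/9) + 1082) - 972 = (-59/9 + 1082) - 972 = 9679/9 - 972 = 931/9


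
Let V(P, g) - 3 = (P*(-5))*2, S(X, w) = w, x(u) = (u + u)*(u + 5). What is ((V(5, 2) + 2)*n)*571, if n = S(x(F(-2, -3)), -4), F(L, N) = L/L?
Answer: 102780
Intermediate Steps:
F(L, N) = 1
x(u) = 2*u*(5 + u) (x(u) = (2*u)*(5 + u) = 2*u*(5 + u))
V(P, g) = 3 - 10*P (V(P, g) = 3 + (P*(-5))*2 = 3 - 5*P*2 = 3 - 10*P)
n = -4
((V(5, 2) + 2)*n)*571 = (((3 - 10*5) + 2)*(-4))*571 = (((3 - 50) + 2)*(-4))*571 = ((-47 + 2)*(-4))*571 = -45*(-4)*571 = 180*571 = 102780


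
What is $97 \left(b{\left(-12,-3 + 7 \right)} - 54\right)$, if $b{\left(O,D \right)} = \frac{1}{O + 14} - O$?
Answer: $- \frac{8051}{2} \approx -4025.5$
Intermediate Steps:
$b{\left(O,D \right)} = \frac{1}{14 + O} - O$
$97 \left(b{\left(-12,-3 + 7 \right)} - 54\right) = 97 \left(\frac{1 - \left(-12\right)^{2} - -168}{14 - 12} - 54\right) = 97 \left(\frac{1 - 144 + 168}{2} - 54\right) = 97 \left(\frac{1}{2} \cdot 25 - 54\right) = 97 \left(\frac{25}{2} - 54\right) = 97 \left(- \frac{83}{2}\right) = - \frac{8051}{2}$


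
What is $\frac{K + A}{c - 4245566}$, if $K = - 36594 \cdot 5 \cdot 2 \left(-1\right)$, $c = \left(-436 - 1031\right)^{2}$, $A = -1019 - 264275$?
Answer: $- \frac{100646}{2093477} \approx -0.048076$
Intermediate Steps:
$A = -265294$ ($A = -1019 - 264275 = -265294$)
$c = 2152089$ ($c = \left(-1467\right)^{2} = 2152089$)
$K = 365940$ ($K = - 36594 \cdot 10 \left(-1\right) = \left(-36594\right) \left(-10\right) = 365940$)
$\frac{K + A}{c - 4245566} = \frac{365940 - 265294}{2152089 - 4245566} = \frac{100646}{-2093477} = 100646 \left(- \frac{1}{2093477}\right) = - \frac{100646}{2093477}$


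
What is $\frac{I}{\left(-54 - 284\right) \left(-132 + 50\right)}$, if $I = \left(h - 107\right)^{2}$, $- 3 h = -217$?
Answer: $\frac{16}{369} \approx 0.04336$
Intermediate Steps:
$h = \frac{217}{3}$ ($h = \left(- \frac{1}{3}\right) \left(-217\right) = \frac{217}{3} \approx 72.333$)
$I = \frac{10816}{9}$ ($I = \left(\frac{217}{3} - 107\right)^{2} = \left(- \frac{104}{3}\right)^{2} = \frac{10816}{9} \approx 1201.8$)
$\frac{I}{\left(-54 - 284\right) \left(-132 + 50\right)} = \frac{10816}{9 \left(-54 - 284\right) \left(-132 + 50\right)} = \frac{10816}{9 \left(\left(-338\right) \left(-82\right)\right)} = \frac{10816}{9 \cdot 27716} = \frac{10816}{9} \cdot \frac{1}{27716} = \frac{16}{369}$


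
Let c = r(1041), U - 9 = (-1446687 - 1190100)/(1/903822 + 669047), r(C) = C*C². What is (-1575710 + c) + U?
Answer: 681215771264823739786/604699397635 ≈ 1.1265e+9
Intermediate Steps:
r(C) = C³
U = 3059108478801/604699397635 (U = 9 + (-1446687 - 1190100)/(1/903822 + 669047) = 9 - 2636787/(1/903822 + 669047) = 9 - 2636787/604699397635/903822 = 9 - 2636787*903822/604699397635 = 9 - 2383186099914/604699397635 = 3059108478801/604699397635 ≈ 5.0589)
c = 1128111921 (c = 1041³ = 1128111921)
(-1575710 + c) + U = (-1575710 + 1128111921) + 3059108478801/604699397635 = 1126536211 + 3059108478801/604699397635 = 681215771264823739786/604699397635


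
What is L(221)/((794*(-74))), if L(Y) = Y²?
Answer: -48841/58756 ≈ -0.83125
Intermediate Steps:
L(221)/((794*(-74))) = 221²/((794*(-74))) = 48841/(-58756) = 48841*(-1/58756) = -48841/58756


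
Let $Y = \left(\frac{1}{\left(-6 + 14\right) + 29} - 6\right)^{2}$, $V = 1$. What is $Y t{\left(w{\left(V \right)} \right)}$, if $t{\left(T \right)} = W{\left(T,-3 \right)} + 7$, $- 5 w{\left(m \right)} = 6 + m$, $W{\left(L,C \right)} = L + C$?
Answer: $\frac{634933}{6845} \approx 92.759$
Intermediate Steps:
$W{\left(L,C \right)} = C + L$
$w{\left(m \right)} = - \frac{6}{5} - \frac{m}{5}$ ($w{\left(m \right)} = - \frac{6 + m}{5} = - \frac{6}{5} - \frac{m}{5}$)
$t{\left(T \right)} = 4 + T$ ($t{\left(T \right)} = \left(-3 + T\right) + 7 = 4 + T$)
$Y = \frac{48841}{1369}$ ($Y = \left(\frac{1}{8 + 29} - 6\right)^{2} = \left(\frac{1}{37} - 6\right)^{2} = \left(- \frac{221}{37}\right)^{2} = \frac{48841}{1369} \approx 35.676$)
$Y t{\left(w{\left(V \right)} \right)} = \frac{48841 \left(4 - \frac{7}{5}\right)}{1369} = \frac{48841}{1369} \cdot \frac{13}{5} = \frac{634933}{6845}$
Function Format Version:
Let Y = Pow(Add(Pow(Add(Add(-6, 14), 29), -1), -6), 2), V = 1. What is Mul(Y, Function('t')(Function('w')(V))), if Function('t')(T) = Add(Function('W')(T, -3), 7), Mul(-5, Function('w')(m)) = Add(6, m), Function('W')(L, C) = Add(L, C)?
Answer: Rational(634933, 6845) ≈ 92.759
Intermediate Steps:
Function('W')(L, C) = Add(C, L)
Function('w')(m) = Add(Rational(-6, 5), Mul(Rational(-1, 5), m)) (Function('w')(m) = Mul(Rational(-1, 5), Add(6, m)) = Add(Rational(-6, 5), Mul(Rational(-1, 5), m)))
Function('t')(T) = Add(4, T) (Function('t')(T) = Add(Add(-3, T), 7) = Add(4, T))
Y = Rational(48841, 1369) (Y = Pow(Add(Pow(Add(8, 29), -1), -6), 2) = Pow(Add(Pow(37, -1), -6), 2) = Pow(Add(Rational(1, 37), -6), 2) = Pow(Rational(-221, 37), 2) = Rational(48841, 1369) ≈ 35.676)
Mul(Y, Function('t')(Function('w')(V))) = Mul(Rational(48841, 1369), Add(4, Add(Rational(-6, 5), Mul(Rational(-1, 5), 1)))) = Mul(Rational(48841, 1369), Add(4, Add(Rational(-6, 5), Rational(-1, 5)))) = Mul(Rational(48841, 1369), Add(4, Rational(-7, 5))) = Mul(Rational(48841, 1369), Rational(13, 5)) = Rational(634933, 6845)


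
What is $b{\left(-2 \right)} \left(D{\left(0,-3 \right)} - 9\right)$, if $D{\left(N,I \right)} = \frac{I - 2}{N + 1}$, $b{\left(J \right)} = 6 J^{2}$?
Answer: $-336$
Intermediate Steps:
$D{\left(N,I \right)} = \frac{-2 + I}{1 + N}$
$b{\left(-2 \right)} \left(D{\left(0,-3 \right)} - 9\right) = 6 \left(-2\right)^{2} \left(\frac{-2 - 3}{1 + 0} - 9\right) = 6 \cdot 4 \left(1^{-1} \left(-5\right) - 9\right) = 24 \left(1 \left(-5\right) - 9\right) = 24 \left(-5 - 9\right) = 24 \left(-14\right) = -336$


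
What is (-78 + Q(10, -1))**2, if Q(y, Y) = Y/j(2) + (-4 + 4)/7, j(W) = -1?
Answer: 5929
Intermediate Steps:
Q(y, Y) = -Y (Q(y, Y) = Y/(-1) + (-4 + 4)/7 = Y*(-1) + 0*(1/7) = -Y + 0 = -Y)
(-78 + Q(10, -1))**2 = (-78 - 1*(-1))**2 = (-78 + 1)**2 = (-77)**2 = 5929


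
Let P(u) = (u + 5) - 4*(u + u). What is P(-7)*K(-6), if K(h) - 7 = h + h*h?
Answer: 1998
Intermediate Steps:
K(h) = 7 + h + h² (K(h) = 7 + (h + h*h) = 7 + (h + h²) = 7 + h + h²)
P(u) = 5 - 7*u (P(u) = (5 + u) - 8*u = 5 - 7*u)
P(-7)*K(-6) = (5 - 7*(-7))*(7 - 6 + (-6)²) = (5 + 49)*(7 - 6 + 36) = 54*37 = 1998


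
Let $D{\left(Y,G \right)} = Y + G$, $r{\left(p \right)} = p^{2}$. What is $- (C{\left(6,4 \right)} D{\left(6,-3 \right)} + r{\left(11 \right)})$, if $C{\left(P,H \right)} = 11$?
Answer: $-154$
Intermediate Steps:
$D{\left(Y,G \right)} = G + Y$
$- (C{\left(6,4 \right)} D{\left(6,-3 \right)} + r{\left(11 \right)}) = - (11 \left(-3 + 6\right) + 11^{2}) = - (11 \cdot 3 + 121) = - (33 + 121) = \left(-1\right) 154 = -154$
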